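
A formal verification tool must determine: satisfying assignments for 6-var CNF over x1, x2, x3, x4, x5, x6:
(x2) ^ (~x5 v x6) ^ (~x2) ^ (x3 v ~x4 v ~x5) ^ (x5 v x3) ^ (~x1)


CNF with 6 clauses over 6 vars (64 assignments).
An assignment satisfies CNF iff every clause has >=1 true literal.
Check each row (bits = x1,x2,x3,x4,x5,x6; clause T/F shown):
  row 0 [000000]: clauses=FTTTFT -> 0
  row 1 [000001]: clauses=FTTTFT -> 0
  row 2 [000010]: clauses=FFTTTT -> 0
  row 3 [000011]: clauses=FTTTTT -> 0
  row 4 [000100]: clauses=FTTTFT -> 0
  (every remaining row is evaluated the same way; all 64 results are listed next)
Full result column, 8 rows per line (x1,x2,x3 fixed per line; x4,x5,x6 runs 000..111 left to right):
  rows 0-7 [x1,x2,x3=000]: 00000000  (ones: 0)
  rows 8-15 [x1,x2,x3=001]: 00000000  (ones: 0)
  rows 16-23 [x1,x2,x3=010]: 00000000  (ones: 0)
  rows 24-31 [x1,x2,x3=011]: 00000000  (ones: 0)
  rows 32-39 [x1,x2,x3=100]: 00000000  (ones: 0)
  rows 40-47 [x1,x2,x3=101]: 00000000  (ones: 0)
  rows 48-55 [x1,x2,x3=110]: 00000000  (ones: 0)
  rows 56-63 [x1,x2,x3=111]: 00000000  (ones: 0)
Satisfying assignments = 0+0+0+0+0+0+0+0 = 0

0


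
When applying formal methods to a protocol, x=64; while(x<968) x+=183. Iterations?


Step 1: x goes from 64 toward 968 by 183; the body runs while x<968, so iterations = ceil((bound-start)/step)
Step 2: Distance=904
Step 3: ceil(904/183)=5

5


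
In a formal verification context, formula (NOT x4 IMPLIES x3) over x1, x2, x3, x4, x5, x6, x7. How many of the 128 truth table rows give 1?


Formula: (NOT x4 IMPLIES x3) over 7 vars (128 rows)
Evaluate each row (x1, x2, x3, x4, x5, x6, x7 as bits, MSB first):
  row 0 [0000000]: (NOT 0 IMPLIES 0) -> 0
  row 1 [0000001]: (NOT 0 IMPLIES 0) -> 0
  row 2 [0000010]: (NOT 0 IMPLIES 0) -> 0
  row 3 [0000011]: (NOT 0 IMPLIES 0) -> 0
  row 4 [0000100]: (NOT 0 IMPLIES 0) -> 0
  (every remaining row is evaluated the same way; all 128 results are listed next)
Full result column, 8 rows per line (x1,x2,x3,x4 fixed per line; x5,x6,x7 runs 000..111 left to right):
  rows 0-7 [x1,x2,x3,x4=0000]: 00000000  (ones: 0)
  rows 8-15 [x1,x2,x3,x4=0001]: 11111111  (ones: 8)
  rows 16-23 [x1,x2,x3,x4=0010]: 11111111  (ones: 8)
  rows 24-31 [x1,x2,x3,x4=0011]: 11111111  (ones: 8)
  rows 32-39 [x1,x2,x3,x4=0100]: 00000000  (ones: 0)
  rows 40-47 [x1,x2,x3,x4=0101]: 11111111  (ones: 8)
  rows 48-55 [x1,x2,x3,x4=0110]: 11111111  (ones: 8)
  rows 56-63 [x1,x2,x3,x4=0111]: 11111111  (ones: 8)
  rows 64-71 [x1,x2,x3,x4=1000]: 00000000  (ones: 0)
  rows 72-79 [x1,x2,x3,x4=1001]: 11111111  (ones: 8)
  rows 80-87 [x1,x2,x3,x4=1010]: 11111111  (ones: 8)
  rows 88-95 [x1,x2,x3,x4=1011]: 11111111  (ones: 8)
  rows 96-103 [x1,x2,x3,x4=1100]: 00000000  (ones: 0)
  rows 104-111 [x1,x2,x3,x4=1101]: 11111111  (ones: 8)
  rows 112-119 [x1,x2,x3,x4=1110]: 11111111  (ones: 8)
  rows 120-127 [x1,x2,x3,x4=1111]: 11111111  (ones: 8)
Count of 1-rows = 0+8+8+8+0+8+8+8+0+8+8+8+0+8+8+8 = 96

96


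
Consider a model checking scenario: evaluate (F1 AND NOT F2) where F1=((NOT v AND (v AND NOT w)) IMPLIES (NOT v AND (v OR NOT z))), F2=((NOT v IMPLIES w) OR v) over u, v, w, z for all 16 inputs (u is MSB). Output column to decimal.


F1 = ((NOT v AND (v AND NOT w)) IMPLIES (NOT v AND (v OR NOT z)))
F2 = ((NOT v IMPLIES w) OR v)
Counterexample to F1=>F2 is where F1=1 and F2=0.
Evaluate each row (bits = u,v,w,z, MSB first):
  row 0 [0000]: F1=1 F2=0 -> F1&~F2 -> 1
  row 1 [0001]: F1=1 F2=0 -> F1&~F2 -> 1
  row 2 [0010]: F1=1 F2=1 -> F1&~F2 -> 0
  row 3 [0011]: F1=1 F2=1 -> F1&~F2 -> 0
  row 4 [0100]: F1=1 F2=1 -> F1&~F2 -> 0
  row 5 [0101]: F1=1 F2=1 -> F1&~F2 -> 0
  row 6 [0110]: F1=1 F2=1 -> F1&~F2 -> 0
  row 7 [0111]: F1=1 F2=1 -> F1&~F2 -> 0
  row 8 [1000]: F1=1 F2=0 -> F1&~F2 -> 1
  row 9 [1001]: F1=1 F2=0 -> F1&~F2 -> 1
  row 10 [1010]: F1=1 F2=1 -> F1&~F2 -> 0
  row 11 [1011]: F1=1 F2=1 -> F1&~F2 -> 0
  row 12 [1100]: F1=1 F2=1 -> F1&~F2 -> 0
  row 13 [1101]: F1=1 F2=1 -> F1&~F2 -> 0
  row 14 [1110]: F1=1 F2=1 -> F1&~F2 -> 0
  row 15 [1111]: F1=1 F2=1 -> F1&~F2 -> 0
Full result column, 4 rows per line (u,v fixed per line; w,z runs 00..11 left to right):
  rows 0-3 [u,v=00]: 1100  = hex C
  rows 4-7 [u,v=01]: 0000  = hex 0
  rows 8-11 [u,v=10]: 1100  = hex C
  rows 12-15 [u,v=11]: 0000  = hex 0
Counterexample vector (row 0 .. row 15) = 1100000011000000
Output column grouped in 4s = 1100 0000 1100 0000 = 0xC0C0
Convert to decimal digit by digit (value = value*16 + digit):
  C -> 12
  12*16 + 0 = 192
  192*16 + 12 (C) = 3084
  3084*16 + 0 = 49344
Decimal = 49344

49344


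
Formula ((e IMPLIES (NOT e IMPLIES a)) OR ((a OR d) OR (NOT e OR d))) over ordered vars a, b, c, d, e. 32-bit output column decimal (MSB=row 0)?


Formula: ((e IMPLIES (NOT e IMPLIES a)) OR ((a OR d) OR (NOT e OR d))) over a, b, c, d, e (32 rows)
Evaluate each row (bits = a,b,c,d,e, MSB first):
  row 0 [00000]: ((0 IMPLIES (NOT 0 IMPLIES 0)) OR ((0 OR 0) OR (NOT 0 OR 0))) -> 1
  row 1 [00001]: ((1 IMPLIES (NOT 1 IMPLIES 0)) OR ((0 OR 0) OR (NOT 1 OR 0))) -> 1
  row 2 [00010]: ((0 IMPLIES (NOT 0 IMPLIES 0)) OR ((0 OR 1) OR (NOT 0 OR 1))) -> 1
  row 3 [00011]: ((1 IMPLIES (NOT 1 IMPLIES 0)) OR ((0 OR 1) OR (NOT 1 OR 1))) -> 1
  row 4 [00100]: ((0 IMPLIES (NOT 0 IMPLIES 0)) OR ((0 OR 0) OR (NOT 0 OR 0))) -> 1
  row 5 [00101]: ((1 IMPLIES (NOT 1 IMPLIES 0)) OR ((0 OR 0) OR (NOT 1 OR 0))) -> 1
  row 6 [00110]: ((0 IMPLIES (NOT 0 IMPLIES 0)) OR ((0 OR 1) OR (NOT 0 OR 1))) -> 1
  row 7 [00111]: ((1 IMPLIES (NOT 1 IMPLIES 0)) OR ((0 OR 1) OR (NOT 1 OR 1))) -> 1
  row 8 [01000]: ((0 IMPLIES (NOT 0 IMPLIES 0)) OR ((0 OR 0) OR (NOT 0 OR 0))) -> 1
  row 9 [01001]: ((1 IMPLIES (NOT 1 IMPLIES 0)) OR ((0 OR 0) OR (NOT 1 OR 0))) -> 1
  row 10 [01010]: ((0 IMPLIES (NOT 0 IMPLIES 0)) OR ((0 OR 1) OR (NOT 0 OR 1))) -> 1
  row 11 [01011]: ((1 IMPLIES (NOT 1 IMPLIES 0)) OR ((0 OR 1) OR (NOT 1 OR 1))) -> 1
  row 12 [01100]: ((0 IMPLIES (NOT 0 IMPLIES 0)) OR ((0 OR 0) OR (NOT 0 OR 0))) -> 1
  row 13 [01101]: ((1 IMPLIES (NOT 1 IMPLIES 0)) OR ((0 OR 0) OR (NOT 1 OR 0))) -> 1
  row 14 [01110]: ((0 IMPLIES (NOT 0 IMPLIES 0)) OR ((0 OR 1) OR (NOT 0 OR 1))) -> 1
  row 15 [01111]: ((1 IMPLIES (NOT 1 IMPLIES 0)) OR ((0 OR 1) OR (NOT 1 OR 1))) -> 1
  row 16 [10000]: ((0 IMPLIES (NOT 0 IMPLIES 1)) OR ((1 OR 0) OR (NOT 0 OR 0))) -> 1
  row 17 [10001]: ((1 IMPLIES (NOT 1 IMPLIES 1)) OR ((1 OR 0) OR (NOT 1 OR 0))) -> 1
  row 18 [10010]: ((0 IMPLIES (NOT 0 IMPLIES 1)) OR ((1 OR 1) OR (NOT 0 OR 1))) -> 1
  row 19 [10011]: ((1 IMPLIES (NOT 1 IMPLIES 1)) OR ((1 OR 1) OR (NOT 1 OR 1))) -> 1
  row 20 [10100]: ((0 IMPLIES (NOT 0 IMPLIES 1)) OR ((1 OR 0) OR (NOT 0 OR 0))) -> 1
  row 21 [10101]: ((1 IMPLIES (NOT 1 IMPLIES 1)) OR ((1 OR 0) OR (NOT 1 OR 0))) -> 1
  row 22 [10110]: ((0 IMPLIES (NOT 0 IMPLIES 1)) OR ((1 OR 1) OR (NOT 0 OR 1))) -> 1
  row 23 [10111]: ((1 IMPLIES (NOT 1 IMPLIES 1)) OR ((1 OR 1) OR (NOT 1 OR 1))) -> 1
  row 24 [11000]: ((0 IMPLIES (NOT 0 IMPLIES 1)) OR ((1 OR 0) OR (NOT 0 OR 0))) -> 1
  row 25 [11001]: ((1 IMPLIES (NOT 1 IMPLIES 1)) OR ((1 OR 0) OR (NOT 1 OR 0))) -> 1
  row 26 [11010]: ((0 IMPLIES (NOT 0 IMPLIES 1)) OR ((1 OR 1) OR (NOT 0 OR 1))) -> 1
  row 27 [11011]: ((1 IMPLIES (NOT 1 IMPLIES 1)) OR ((1 OR 1) OR (NOT 1 OR 1))) -> 1
  row 28 [11100]: ((0 IMPLIES (NOT 0 IMPLIES 1)) OR ((1 OR 0) OR (NOT 0 OR 0))) -> 1
  row 29 [11101]: ((1 IMPLIES (NOT 1 IMPLIES 1)) OR ((1 OR 0) OR (NOT 1 OR 0))) -> 1
  row 30 [11110]: ((0 IMPLIES (NOT 0 IMPLIES 1)) OR ((1 OR 1) OR (NOT 0 OR 1))) -> 1
  row 31 [11111]: ((1 IMPLIES (NOT 1 IMPLIES 1)) OR ((1 OR 1) OR (NOT 1 OR 1))) -> 1
Full result column, 4 rows per line (a,b,c fixed per line; d,e runs 00..11 left to right):
  rows 0-3 [a,b,c=000]: 1111  = hex F
  rows 4-7 [a,b,c=001]: 1111  = hex F
  rows 8-11 [a,b,c=010]: 1111  = hex F
  rows 12-15 [a,b,c=011]: 1111  = hex F
  rows 16-19 [a,b,c=100]: 1111  = hex F
  rows 20-23 [a,b,c=101]: 1111  = hex F
  rows 24-27 [a,b,c=110]: 1111  = hex F
  rows 28-31 [a,b,c=111]: 1111  = hex F
Output column (row 0 .. row 31) = 11111111111111111111111111111111
Output column grouped in 4s = 1111 1111 1111 1111 1111 1111 1111 1111 = 0xFFFFFFFF
Convert to decimal digit by digit (value = value*16 + digit):
  F -> 15
  15*16 + 15 (F) = 255
  255*16 + 15 (F) = 4095
  4095*16 + 15 (F) = 65535
  65535*16 + 15 (F) = 1048575
  1048575*16 + 15 (F) = 16777215
  16777215*16 + 15 (F) = 268435455
  268435455*16 + 15 (F) = 4294967295
Decimal = 4294967295

4294967295


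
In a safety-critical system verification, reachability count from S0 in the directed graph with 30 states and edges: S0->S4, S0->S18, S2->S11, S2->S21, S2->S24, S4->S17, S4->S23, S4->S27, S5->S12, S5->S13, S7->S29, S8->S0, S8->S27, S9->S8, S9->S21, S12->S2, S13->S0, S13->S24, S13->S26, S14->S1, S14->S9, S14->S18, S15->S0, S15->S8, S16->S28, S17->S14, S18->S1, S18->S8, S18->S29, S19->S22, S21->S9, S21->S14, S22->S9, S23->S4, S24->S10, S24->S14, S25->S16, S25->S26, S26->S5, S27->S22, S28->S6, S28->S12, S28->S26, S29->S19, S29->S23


BFS from S0:
  layer 0: {S0}
  layer 1: {S4, S18}
  layer 2: {S1, S8, S17, S23, S27, S29}
  layer 3: {S14, S19, S22}
  layer 4: {S9}
  layer 5: {S21}
Reachable set: {S0, S1, S4, S8, S9, S14, S17, S18, S19, S21, S22, S23, S27, S29}
Count = 14

14


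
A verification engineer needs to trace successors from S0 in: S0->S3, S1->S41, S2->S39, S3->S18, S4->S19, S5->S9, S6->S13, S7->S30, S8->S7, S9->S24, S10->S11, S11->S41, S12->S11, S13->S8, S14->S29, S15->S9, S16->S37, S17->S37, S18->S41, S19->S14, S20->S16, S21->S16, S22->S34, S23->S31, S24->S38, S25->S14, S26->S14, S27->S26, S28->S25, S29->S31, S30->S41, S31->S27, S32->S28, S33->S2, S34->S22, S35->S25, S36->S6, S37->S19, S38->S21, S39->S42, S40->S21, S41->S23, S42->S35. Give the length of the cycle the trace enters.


Trace from S0 until a state repeats:
  S0 -> S3 -> S18 -> S41 -> S23 -> S31 -> S27 -> S26 -> S14 -> S29 -> S31
S31 first seen at step 5, revisited at step 10.
Cycle length = 10 - 5 = 5

5


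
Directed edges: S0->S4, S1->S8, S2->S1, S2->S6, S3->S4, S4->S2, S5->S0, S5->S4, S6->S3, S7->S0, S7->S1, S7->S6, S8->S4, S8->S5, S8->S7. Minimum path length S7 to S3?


BFS layer-by-layer from S7:
  dist 0: {S7}
  dist 1: {S0, S1, S6}
  dist 2: {S3, S4, S8}
  -> S3 reached at distance 2
Shortest path length = 2

2


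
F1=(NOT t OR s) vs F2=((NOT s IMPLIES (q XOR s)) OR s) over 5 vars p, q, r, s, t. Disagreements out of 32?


F1 = (NOT t OR s)
F2 = ((NOT s IMPLIES (q XOR s)) OR s)
Evaluate both on each of 32 rows (bits = p,q,r,s,t):
  row 0 [00000]: F1=1 F2=0 (differ) -> 1
  row 1 [00001]: F1=0 F2=0 -> 0
  row 2 [00010]: F1=1 F2=1 -> 0
  row 3 [00011]: F1=1 F2=1 -> 0
  row 4 [00100]: F1=1 F2=0 (differ) -> 1
  row 5 [00101]: F1=0 F2=0 -> 0
  row 6 [00110]: F1=1 F2=1 -> 0
  row 7 [00111]: F1=1 F2=1 -> 0
  row 8 [01000]: F1=1 F2=1 -> 0
  row 9 [01001]: F1=0 F2=1 (differ) -> 1
  row 10 [01010]: F1=1 F2=1 -> 0
  row 11 [01011]: F1=1 F2=1 -> 0
  row 12 [01100]: F1=1 F2=1 -> 0
  row 13 [01101]: F1=0 F2=1 (differ) -> 1
  row 14 [01110]: F1=1 F2=1 -> 0
  row 15 [01111]: F1=1 F2=1 -> 0
  row 16 [10000]: F1=1 F2=0 (differ) -> 1
  row 17 [10001]: F1=0 F2=0 -> 0
  row 18 [10010]: F1=1 F2=1 -> 0
  row 19 [10011]: F1=1 F2=1 -> 0
  row 20 [10100]: F1=1 F2=0 (differ) -> 1
  row 21 [10101]: F1=0 F2=0 -> 0
  row 22 [10110]: F1=1 F2=1 -> 0
  row 23 [10111]: F1=1 F2=1 -> 0
  row 24 [11000]: F1=1 F2=1 -> 0
  row 25 [11001]: F1=0 F2=1 (differ) -> 1
  row 26 [11010]: F1=1 F2=1 -> 0
  row 27 [11011]: F1=1 F2=1 -> 0
  row 28 [11100]: F1=1 F2=1 -> 0
  row 29 [11101]: F1=0 F2=1 (differ) -> 1
  row 30 [11110]: F1=1 F2=1 -> 0
  row 31 [11111]: F1=1 F2=1 -> 0
Full result column, 8 rows per line (p,q fixed per line; r,s,t runs 000..111 left to right):
  rows 0-7 [p,q=00]: 10001000  (ones: 2)
  rows 8-15 [p,q=01]: 01000100  (ones: 2)
  rows 16-23 [p,q=10]: 10001000  (ones: 2)
  rows 24-31 [p,q=11]: 01000100  (ones: 2)
Disagreements = 2+2+2+2 = 8

8


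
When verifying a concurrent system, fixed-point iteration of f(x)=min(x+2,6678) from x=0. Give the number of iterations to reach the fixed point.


Step 1: x=0, cap=6678, increment=2
Step 2: x grows by 2 each step until capped at 6678; fixed point is x=6678
Step 3: iterations = ceil(6678/2) = 3339

3339


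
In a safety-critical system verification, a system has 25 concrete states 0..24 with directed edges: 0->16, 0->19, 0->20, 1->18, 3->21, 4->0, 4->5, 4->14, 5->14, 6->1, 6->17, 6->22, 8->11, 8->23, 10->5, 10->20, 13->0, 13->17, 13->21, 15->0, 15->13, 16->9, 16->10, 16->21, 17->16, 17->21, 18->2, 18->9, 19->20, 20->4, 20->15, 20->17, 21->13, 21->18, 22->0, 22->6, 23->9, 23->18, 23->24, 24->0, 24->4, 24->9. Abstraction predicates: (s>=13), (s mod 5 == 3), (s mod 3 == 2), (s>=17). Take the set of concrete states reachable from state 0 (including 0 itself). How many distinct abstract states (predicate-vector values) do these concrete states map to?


BFS from 0:
Concrete reachable: {0, 2, 4, 5, 9, 10, 13, 14, 15, 16, 17, 18, 19, 20, 21}
Abstract via predicates (s>=13), (s mod 5 == 3), (s mod 3 == 2), (s>=17):
  (0,0,0,0) <- {0, 4, 9, 10}
  (0,0,1,0) <- {2, 5}
  (1,0,0,0) <- {15, 16}
  (1,0,0,1) <- {19, 21}
  (1,0,1,0) <- {14}
  (1,0,1,1) <- {17, 20}
  (1,1,0,0) <- {13}
  (1,1,0,1) <- {18}
Distinct abstract states = 8

8


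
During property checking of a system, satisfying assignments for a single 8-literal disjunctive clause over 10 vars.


Step 1: Total=2^10=1024
Step 2: Unsat when all 8 false: 2^2=4
Step 3: Sat=1024-4=1020

1020


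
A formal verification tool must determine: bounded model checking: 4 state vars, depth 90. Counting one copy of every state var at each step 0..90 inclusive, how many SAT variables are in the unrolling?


BMC unrolls to depth k, creating one copy of each state var for steps 0..k.
Step count = 90 + 1 = 91 (steps 0 through 90)
Vars per step = 4
Total = 4 * 91 = 364

364


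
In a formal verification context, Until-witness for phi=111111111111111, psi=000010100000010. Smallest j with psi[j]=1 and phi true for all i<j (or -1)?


(phi U psi) at 0: need smallest j with psi[j]=1 and phi[i]=1 for all i in [0,j).
Scan from step 0:
  step 0: phi=1, psi=0 -> continue
  step 1: phi=1, psi=0 -> continue
  step 2: phi=1, psi=0 -> continue
  step 3: phi=1, psi=0 -> continue
  step 4: psi=1 and phi held for [0,4) -> witness found
Witness step = 4

4


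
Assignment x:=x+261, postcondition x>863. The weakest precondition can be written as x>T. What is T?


Formula: wp(x:=E, P) = P[E/x] (substitute E for x in postcondition)
Step 1: Postcondition: x>863
Step 2: Substitute x+261 for x: x+261>863
Step 3: Solve for x: x > 863-261 = 602

602


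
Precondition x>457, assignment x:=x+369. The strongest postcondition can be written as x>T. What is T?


Formula: sp(P, x:=E) = exists old_x. (x = E[old_x/x]) AND P[old_x/x] (old_x is the value of x before the assignment; eliminate old_x by solving x = E[old_x/x] for old_x)
Step 1: Precondition P: x>457, i.e. old_x > 457
Step 2: Assignment gives x = old_x + 369, so old_x = x - 369
Step 3: Substitute into P: x - 369 > 457
Step 4: Simplify: x > 457+369 = 826

826


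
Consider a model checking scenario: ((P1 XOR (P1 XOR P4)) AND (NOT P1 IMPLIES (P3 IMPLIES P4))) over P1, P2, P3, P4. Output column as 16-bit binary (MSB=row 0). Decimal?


Formula: ((P1 XOR (P1 XOR P4)) AND (NOT P1 IMPLIES (P3 IMPLIES P4))) over P1, P2, P3, P4 (16 rows)
Evaluate each row (bits = P1,P2,P3,P4, MSB first):
  row 0 [0000]: ((0 XOR (0 XOR 0)) AND (NOT 0 IMPLIES (0 IMPLIES 0))) -> 0
  row 1 [0001]: ((0 XOR (0 XOR 1)) AND (NOT 0 IMPLIES (0 IMPLIES 1))) -> 1
  row 2 [0010]: ((0 XOR (0 XOR 0)) AND (NOT 0 IMPLIES (1 IMPLIES 0))) -> 0
  row 3 [0011]: ((0 XOR (0 XOR 1)) AND (NOT 0 IMPLIES (1 IMPLIES 1))) -> 1
  row 4 [0100]: ((0 XOR (0 XOR 0)) AND (NOT 0 IMPLIES (0 IMPLIES 0))) -> 0
  row 5 [0101]: ((0 XOR (0 XOR 1)) AND (NOT 0 IMPLIES (0 IMPLIES 1))) -> 1
  row 6 [0110]: ((0 XOR (0 XOR 0)) AND (NOT 0 IMPLIES (1 IMPLIES 0))) -> 0
  row 7 [0111]: ((0 XOR (0 XOR 1)) AND (NOT 0 IMPLIES (1 IMPLIES 1))) -> 1
  row 8 [1000]: ((1 XOR (1 XOR 0)) AND (NOT 1 IMPLIES (0 IMPLIES 0))) -> 0
  row 9 [1001]: ((1 XOR (1 XOR 1)) AND (NOT 1 IMPLIES (0 IMPLIES 1))) -> 1
  row 10 [1010]: ((1 XOR (1 XOR 0)) AND (NOT 1 IMPLIES (1 IMPLIES 0))) -> 0
  row 11 [1011]: ((1 XOR (1 XOR 1)) AND (NOT 1 IMPLIES (1 IMPLIES 1))) -> 1
  row 12 [1100]: ((1 XOR (1 XOR 0)) AND (NOT 1 IMPLIES (0 IMPLIES 0))) -> 0
  row 13 [1101]: ((1 XOR (1 XOR 1)) AND (NOT 1 IMPLIES (0 IMPLIES 1))) -> 1
  row 14 [1110]: ((1 XOR (1 XOR 0)) AND (NOT 1 IMPLIES (1 IMPLIES 0))) -> 0
  row 15 [1111]: ((1 XOR (1 XOR 1)) AND (NOT 1 IMPLIES (1 IMPLIES 1))) -> 1
Full result column, 4 rows per line (P1,P2 fixed per line; P3,P4 runs 00..11 left to right):
  rows 0-3 [P1,P2=00]: 0101  = hex 5
  rows 4-7 [P1,P2=01]: 0101  = hex 5
  rows 8-11 [P1,P2=10]: 0101  = hex 5
  rows 12-15 [P1,P2=11]: 0101  = hex 5
Output column (row 0 .. row 15) = 0101010101010101
Output column grouped in 4s = 0101 0101 0101 0101 = 0x5555
Convert to decimal digit by digit (value = value*16 + digit):
  5 -> 5
  5*16 + 5 = 85
  85*16 + 5 = 1365
  1365*16 + 5 = 21845
Decimal = 21845

21845


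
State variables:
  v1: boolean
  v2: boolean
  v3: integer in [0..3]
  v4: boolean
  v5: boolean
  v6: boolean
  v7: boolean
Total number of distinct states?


State space = product of domain sizes of all variables.
Domain sizes:
  v1 (boolean): 2
  v2 (boolean): 2
  v3 (integer in [0..3]): 4
  v4 (boolean): 2
  v5 (boolean): 2
  v6 (boolean): 2
  v7 (boolean): 2
Product = 2 * 2 * 4 * 2 * 2 * 2 * 2 = 256

256


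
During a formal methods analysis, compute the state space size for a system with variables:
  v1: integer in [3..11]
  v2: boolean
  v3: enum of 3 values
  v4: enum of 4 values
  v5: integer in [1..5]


State space = product of domain sizes of all variables.
Domain sizes:
  v1 (integer in [3..11]): 9
  v2 (boolean): 2
  v3 (enum of 3 values): 3
  v4 (enum of 4 values): 4
  v5 (integer in [1..5]): 5
Product = 9 * 2 * 3 * 4 * 5 = 1080

1080


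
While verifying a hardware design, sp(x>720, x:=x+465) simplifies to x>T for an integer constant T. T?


Formula: sp(P, x:=E) = exists old_x. (x = E[old_x/x]) AND P[old_x/x] (old_x is the value of x before the assignment; eliminate old_x by solving x = E[old_x/x] for old_x)
Step 1: Precondition P: x>720, i.e. old_x > 720
Step 2: Assignment gives x = old_x + 465, so old_x = x - 465
Step 3: Substitute into P: x - 465 > 720
Step 4: Simplify: x > 720+465 = 1185

1185


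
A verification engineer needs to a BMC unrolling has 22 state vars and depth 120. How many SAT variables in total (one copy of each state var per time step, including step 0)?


BMC unrolls to depth k, creating one copy of each state var for steps 0..k.
Step count = 120 + 1 = 121 (steps 0 through 120)
Vars per step = 22
Total = 22 * 121 = 2662

2662


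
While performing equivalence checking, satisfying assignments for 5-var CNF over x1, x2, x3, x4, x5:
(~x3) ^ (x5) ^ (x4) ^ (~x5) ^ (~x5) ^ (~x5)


CNF with 6 clauses over 5 vars (32 assignments).
An assignment satisfies CNF iff every clause has >=1 true literal.
Check each row (bits = x1,x2,x3,x4,x5; clause T/F shown):
  row 0 [00000]: clauses=TFFTTT -> 0
  row 1 [00001]: clauses=TTFFFF -> 0
  row 2 [00010]: clauses=TFTTTT -> 0
  row 3 [00011]: clauses=TTTFFF -> 0
  row 4 [00100]: clauses=FFFTTT -> 0
  row 5 [00101]: clauses=FTFFFF -> 0
  row 6 [00110]: clauses=FFTTTT -> 0
  row 7 [00111]: clauses=FTTFFF -> 0
  row 8 [01000]: clauses=TFFTTT -> 0
  row 9 [01001]: clauses=TTFFFF -> 0
  row 10 [01010]: clauses=TFTTTT -> 0
  row 11 [01011]: clauses=TTTFFF -> 0
  row 12 [01100]: clauses=FFFTTT -> 0
  row 13 [01101]: clauses=FTFFFF -> 0
  row 14 [01110]: clauses=FFTTTT -> 0
  row 15 [01111]: clauses=FTTFFF -> 0
  row 16 [10000]: clauses=TFFTTT -> 0
  row 17 [10001]: clauses=TTFFFF -> 0
  row 18 [10010]: clauses=TFTTTT -> 0
  row 19 [10011]: clauses=TTTFFF -> 0
  row 20 [10100]: clauses=FFFTTT -> 0
  row 21 [10101]: clauses=FTFFFF -> 0
  row 22 [10110]: clauses=FFTTTT -> 0
  row 23 [10111]: clauses=FTTFFF -> 0
  row 24 [11000]: clauses=TFFTTT -> 0
  row 25 [11001]: clauses=TTFFFF -> 0
  row 26 [11010]: clauses=TFTTTT -> 0
  row 27 [11011]: clauses=TTTFFF -> 0
  row 28 [11100]: clauses=FFFTTT -> 0
  row 29 [11101]: clauses=FTFFFF -> 0
  row 30 [11110]: clauses=FFTTTT -> 0
  row 31 [11111]: clauses=FTTFFF -> 0
Full result column, 8 rows per line (x1,x2 fixed per line; x3,x4,x5 runs 000..111 left to right):
  rows 0-7 [x1,x2=00]: 00000000  (ones: 0)
  rows 8-15 [x1,x2=01]: 00000000  (ones: 0)
  rows 16-23 [x1,x2=10]: 00000000  (ones: 0)
  rows 24-31 [x1,x2=11]: 00000000  (ones: 0)
Satisfying assignments = 0+0+0+0 = 0

0


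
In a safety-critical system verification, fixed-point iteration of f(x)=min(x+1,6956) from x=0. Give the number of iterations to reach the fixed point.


Step 1: x=0, cap=6956, increment=1
Step 2: x grows by 1 each step until capped at 6956; fixed point is x=6956
Step 3: iterations = ceil(6956/1) = 6956

6956


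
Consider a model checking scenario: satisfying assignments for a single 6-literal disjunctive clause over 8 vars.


Step 1: Total=2^8=256
Step 2: Unsat when all 6 false: 2^2=4
Step 3: Sat=256-4=252

252


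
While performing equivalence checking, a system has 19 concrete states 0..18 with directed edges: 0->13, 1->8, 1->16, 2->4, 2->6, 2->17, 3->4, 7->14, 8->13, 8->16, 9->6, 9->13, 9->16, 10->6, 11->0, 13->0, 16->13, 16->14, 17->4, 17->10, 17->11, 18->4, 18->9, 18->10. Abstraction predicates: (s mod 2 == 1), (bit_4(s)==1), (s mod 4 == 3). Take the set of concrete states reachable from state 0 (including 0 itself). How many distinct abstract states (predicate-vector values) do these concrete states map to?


BFS from 0:
Concrete reachable: {0, 13}
Abstract via predicates (s mod 2 == 1), (bit_4(s)==1), (s mod 4 == 3):
  (0,0,0) <- {0}
  (1,0,0) <- {13}
Distinct abstract states = 2

2


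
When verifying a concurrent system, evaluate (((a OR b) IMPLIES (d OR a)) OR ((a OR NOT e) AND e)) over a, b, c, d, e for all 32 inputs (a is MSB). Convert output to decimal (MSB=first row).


Formula: (((a OR b) IMPLIES (d OR a)) OR ((a OR NOT e) AND e)) over a, b, c, d, e (32 rows)
Evaluate each row (bits = a,b,c,d,e, MSB first):
  row 0 [00000]: (((0 OR 0) IMPLIES (0 OR 0)) OR ((0 OR NOT 0) AND 0)) -> 1
  row 1 [00001]: (((0 OR 0) IMPLIES (0 OR 0)) OR ((0 OR NOT 1) AND 1)) -> 1
  row 2 [00010]: (((0 OR 0) IMPLIES (1 OR 0)) OR ((0 OR NOT 0) AND 0)) -> 1
  row 3 [00011]: (((0 OR 0) IMPLIES (1 OR 0)) OR ((0 OR NOT 1) AND 1)) -> 1
  row 4 [00100]: (((0 OR 0) IMPLIES (0 OR 0)) OR ((0 OR NOT 0) AND 0)) -> 1
  row 5 [00101]: (((0 OR 0) IMPLIES (0 OR 0)) OR ((0 OR NOT 1) AND 1)) -> 1
  row 6 [00110]: (((0 OR 0) IMPLIES (1 OR 0)) OR ((0 OR NOT 0) AND 0)) -> 1
  row 7 [00111]: (((0 OR 0) IMPLIES (1 OR 0)) OR ((0 OR NOT 1) AND 1)) -> 1
  row 8 [01000]: (((0 OR 1) IMPLIES (0 OR 0)) OR ((0 OR NOT 0) AND 0)) -> 0
  row 9 [01001]: (((0 OR 1) IMPLIES (0 OR 0)) OR ((0 OR NOT 1) AND 1)) -> 0
  row 10 [01010]: (((0 OR 1) IMPLIES (1 OR 0)) OR ((0 OR NOT 0) AND 0)) -> 1
  row 11 [01011]: (((0 OR 1) IMPLIES (1 OR 0)) OR ((0 OR NOT 1) AND 1)) -> 1
  row 12 [01100]: (((0 OR 1) IMPLIES (0 OR 0)) OR ((0 OR NOT 0) AND 0)) -> 0
  row 13 [01101]: (((0 OR 1) IMPLIES (0 OR 0)) OR ((0 OR NOT 1) AND 1)) -> 0
  row 14 [01110]: (((0 OR 1) IMPLIES (1 OR 0)) OR ((0 OR NOT 0) AND 0)) -> 1
  row 15 [01111]: (((0 OR 1) IMPLIES (1 OR 0)) OR ((0 OR NOT 1) AND 1)) -> 1
  row 16 [10000]: (((1 OR 0) IMPLIES (0 OR 1)) OR ((1 OR NOT 0) AND 0)) -> 1
  row 17 [10001]: (((1 OR 0) IMPLIES (0 OR 1)) OR ((1 OR NOT 1) AND 1)) -> 1
  row 18 [10010]: (((1 OR 0) IMPLIES (1 OR 1)) OR ((1 OR NOT 0) AND 0)) -> 1
  row 19 [10011]: (((1 OR 0) IMPLIES (1 OR 1)) OR ((1 OR NOT 1) AND 1)) -> 1
  row 20 [10100]: (((1 OR 0) IMPLIES (0 OR 1)) OR ((1 OR NOT 0) AND 0)) -> 1
  row 21 [10101]: (((1 OR 0) IMPLIES (0 OR 1)) OR ((1 OR NOT 1) AND 1)) -> 1
  row 22 [10110]: (((1 OR 0) IMPLIES (1 OR 1)) OR ((1 OR NOT 0) AND 0)) -> 1
  row 23 [10111]: (((1 OR 0) IMPLIES (1 OR 1)) OR ((1 OR NOT 1) AND 1)) -> 1
  row 24 [11000]: (((1 OR 1) IMPLIES (0 OR 1)) OR ((1 OR NOT 0) AND 0)) -> 1
  row 25 [11001]: (((1 OR 1) IMPLIES (0 OR 1)) OR ((1 OR NOT 1) AND 1)) -> 1
  row 26 [11010]: (((1 OR 1) IMPLIES (1 OR 1)) OR ((1 OR NOT 0) AND 0)) -> 1
  row 27 [11011]: (((1 OR 1) IMPLIES (1 OR 1)) OR ((1 OR NOT 1) AND 1)) -> 1
  row 28 [11100]: (((1 OR 1) IMPLIES (0 OR 1)) OR ((1 OR NOT 0) AND 0)) -> 1
  row 29 [11101]: (((1 OR 1) IMPLIES (0 OR 1)) OR ((1 OR NOT 1) AND 1)) -> 1
  row 30 [11110]: (((1 OR 1) IMPLIES (1 OR 1)) OR ((1 OR NOT 0) AND 0)) -> 1
  row 31 [11111]: (((1 OR 1) IMPLIES (1 OR 1)) OR ((1 OR NOT 1) AND 1)) -> 1
Full result column, 4 rows per line (a,b,c fixed per line; d,e runs 00..11 left to right):
  rows 0-3 [a,b,c=000]: 1111  = hex F
  rows 4-7 [a,b,c=001]: 1111  = hex F
  rows 8-11 [a,b,c=010]: 0011  = hex 3
  rows 12-15 [a,b,c=011]: 0011  = hex 3
  rows 16-19 [a,b,c=100]: 1111  = hex F
  rows 20-23 [a,b,c=101]: 1111  = hex F
  rows 24-27 [a,b,c=110]: 1111  = hex F
  rows 28-31 [a,b,c=111]: 1111  = hex F
Output column (row 0 .. row 31) = 11111111001100111111111111111111
Output column grouped in 4s = 1111 1111 0011 0011 1111 1111 1111 1111 = 0xFF33FFFF
Convert to decimal digit by digit (value = value*16 + digit):
  F -> 15
  15*16 + 15 (F) = 255
  255*16 + 3 = 4083
  4083*16 + 3 = 65331
  65331*16 + 15 (F) = 1045311
  1045311*16 + 15 (F) = 16724991
  16724991*16 + 15 (F) = 267599871
  267599871*16 + 15 (F) = 4281597951
Decimal = 4281597951

4281597951


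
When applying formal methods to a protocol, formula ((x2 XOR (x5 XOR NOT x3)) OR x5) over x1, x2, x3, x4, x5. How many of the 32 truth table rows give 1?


Formula: ((x2 XOR (x5 XOR NOT x3)) OR x5) over 5 vars (32 rows)
Evaluate each row (x1, x2, x3, x4, x5 as bits, MSB first):
  row 0 [00000]: ((0 XOR (0 XOR NOT 0)) OR 0) -> 1
  row 1 [00001]: ((0 XOR (1 XOR NOT 0)) OR 1) -> 1
  row 2 [00010]: ((0 XOR (0 XOR NOT 0)) OR 0) -> 1
  row 3 [00011]: ((0 XOR (1 XOR NOT 0)) OR 1) -> 1
  row 4 [00100]: ((0 XOR (0 XOR NOT 1)) OR 0) -> 0
  row 5 [00101]: ((0 XOR (1 XOR NOT 1)) OR 1) -> 1
  row 6 [00110]: ((0 XOR (0 XOR NOT 1)) OR 0) -> 0
  row 7 [00111]: ((0 XOR (1 XOR NOT 1)) OR 1) -> 1
  row 8 [01000]: ((1 XOR (0 XOR NOT 0)) OR 0) -> 0
  row 9 [01001]: ((1 XOR (1 XOR NOT 0)) OR 1) -> 1
  row 10 [01010]: ((1 XOR (0 XOR NOT 0)) OR 0) -> 0
  row 11 [01011]: ((1 XOR (1 XOR NOT 0)) OR 1) -> 1
  row 12 [01100]: ((1 XOR (0 XOR NOT 1)) OR 0) -> 1
  row 13 [01101]: ((1 XOR (1 XOR NOT 1)) OR 1) -> 1
  row 14 [01110]: ((1 XOR (0 XOR NOT 1)) OR 0) -> 1
  row 15 [01111]: ((1 XOR (1 XOR NOT 1)) OR 1) -> 1
  row 16 [10000]: ((0 XOR (0 XOR NOT 0)) OR 0) -> 1
  row 17 [10001]: ((0 XOR (1 XOR NOT 0)) OR 1) -> 1
  row 18 [10010]: ((0 XOR (0 XOR NOT 0)) OR 0) -> 1
  row 19 [10011]: ((0 XOR (1 XOR NOT 0)) OR 1) -> 1
  row 20 [10100]: ((0 XOR (0 XOR NOT 1)) OR 0) -> 0
  row 21 [10101]: ((0 XOR (1 XOR NOT 1)) OR 1) -> 1
  row 22 [10110]: ((0 XOR (0 XOR NOT 1)) OR 0) -> 0
  row 23 [10111]: ((0 XOR (1 XOR NOT 1)) OR 1) -> 1
  row 24 [11000]: ((1 XOR (0 XOR NOT 0)) OR 0) -> 0
  row 25 [11001]: ((1 XOR (1 XOR NOT 0)) OR 1) -> 1
  row 26 [11010]: ((1 XOR (0 XOR NOT 0)) OR 0) -> 0
  row 27 [11011]: ((1 XOR (1 XOR NOT 0)) OR 1) -> 1
  row 28 [11100]: ((1 XOR (0 XOR NOT 1)) OR 0) -> 1
  row 29 [11101]: ((1 XOR (1 XOR NOT 1)) OR 1) -> 1
  row 30 [11110]: ((1 XOR (0 XOR NOT 1)) OR 0) -> 1
  row 31 [11111]: ((1 XOR (1 XOR NOT 1)) OR 1) -> 1
Full result column, 8 rows per line (x1,x2 fixed per line; x3,x4,x5 runs 000..111 left to right):
  rows 0-7 [x1,x2=00]: 11110101  (ones: 6)
  rows 8-15 [x1,x2=01]: 01011111  (ones: 6)
  rows 16-23 [x1,x2=10]: 11110101  (ones: 6)
  rows 24-31 [x1,x2=11]: 01011111  (ones: 6)
Count of 1-rows = 6+6+6+6 = 24

24


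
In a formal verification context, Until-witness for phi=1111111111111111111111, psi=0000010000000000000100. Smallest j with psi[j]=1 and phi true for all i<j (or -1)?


(phi U psi) at 0: need smallest j with psi[j]=1 and phi[i]=1 for all i in [0,j).
Scan from step 0:
  step 0: phi=1, psi=0 -> continue
  step 1: phi=1, psi=0 -> continue
  step 2: phi=1, psi=0 -> continue
  step 3: phi=1, psi=0 -> continue
  step 5: psi=1 and phi held for [0,5) -> witness found
Witness step = 5

5


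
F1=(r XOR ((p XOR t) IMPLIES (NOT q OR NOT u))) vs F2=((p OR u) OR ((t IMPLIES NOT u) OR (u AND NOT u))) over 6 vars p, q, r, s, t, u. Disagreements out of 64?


F1 = (r XOR ((p XOR t) IMPLIES (NOT q OR NOT u)))
F2 = ((p OR u) OR ((t IMPLIES NOT u) OR (u AND NOT u)))
Evaluate both on each of 64 rows (bits = p,q,r,s,t,u):
  row 0 [000000]: F1=1 F2=1 -> 0
  row 1 [000001]: F1=1 F2=1 -> 0
  row 2 [000010]: F1=1 F2=1 -> 0
  row 3 [000011]: F1=1 F2=1 -> 0
  row 4 [000100]: F1=1 F2=1 -> 0
  (every remaining row is evaluated the same way; all 64 results are listed next)
Full result column, 8 rows per line (p,q,r fixed per line; s,t,u runs 000..111 left to right):
  rows 0-7 [p,q,r=000]: 00000000  (ones: 0)
  rows 8-15 [p,q,r=001]: 11111111  (ones: 8)
  rows 16-23 [p,q,r=010]: 00010001  (ones: 2)
  rows 24-31 [p,q,r=011]: 11101110  (ones: 6)
  rows 32-39 [p,q,r=100]: 00000000  (ones: 0)
  rows 40-47 [p,q,r=101]: 11111111  (ones: 8)
  rows 48-55 [p,q,r=110]: 01000100  (ones: 2)
  rows 56-63 [p,q,r=111]: 10111011  (ones: 6)
Disagreements = 0+8+2+6+0+8+2+6 = 32

32


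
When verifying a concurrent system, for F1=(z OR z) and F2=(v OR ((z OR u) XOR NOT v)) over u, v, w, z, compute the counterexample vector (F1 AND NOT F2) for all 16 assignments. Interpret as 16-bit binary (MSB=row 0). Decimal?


F1 = (z OR z)
F2 = (v OR ((z OR u) XOR NOT v))
Counterexample to F1=>F2 is where F1=1 and F2=0.
Evaluate each row (bits = u,v,w,z, MSB first):
  row 0 [0000]: F1=0 F2=1 -> F1&~F2 -> 0
  row 1 [0001]: F1=1 F2=0 -> F1&~F2 -> 1
  row 2 [0010]: F1=0 F2=1 -> F1&~F2 -> 0
  row 3 [0011]: F1=1 F2=0 -> F1&~F2 -> 1
  row 4 [0100]: F1=0 F2=1 -> F1&~F2 -> 0
  row 5 [0101]: F1=1 F2=1 -> F1&~F2 -> 0
  row 6 [0110]: F1=0 F2=1 -> F1&~F2 -> 0
  row 7 [0111]: F1=1 F2=1 -> F1&~F2 -> 0
  row 8 [1000]: F1=0 F2=0 -> F1&~F2 -> 0
  row 9 [1001]: F1=1 F2=0 -> F1&~F2 -> 1
  row 10 [1010]: F1=0 F2=0 -> F1&~F2 -> 0
  row 11 [1011]: F1=1 F2=0 -> F1&~F2 -> 1
  row 12 [1100]: F1=0 F2=1 -> F1&~F2 -> 0
  row 13 [1101]: F1=1 F2=1 -> F1&~F2 -> 0
  row 14 [1110]: F1=0 F2=1 -> F1&~F2 -> 0
  row 15 [1111]: F1=1 F2=1 -> F1&~F2 -> 0
Full result column, 4 rows per line (u,v fixed per line; w,z runs 00..11 left to right):
  rows 0-3 [u,v=00]: 0101  = hex 5
  rows 4-7 [u,v=01]: 0000  = hex 0
  rows 8-11 [u,v=10]: 0101  = hex 5
  rows 12-15 [u,v=11]: 0000  = hex 0
Counterexample vector (row 0 .. row 15) = 0101000001010000
Output column grouped in 4s = 0101 0000 0101 0000 = 0x5050
Convert to decimal digit by digit (value = value*16 + digit):
  5 -> 5
  5*16 + 0 = 80
  80*16 + 5 = 1285
  1285*16 + 0 = 20560
Decimal = 20560

20560


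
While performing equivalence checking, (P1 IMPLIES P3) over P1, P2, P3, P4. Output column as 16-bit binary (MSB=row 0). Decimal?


Formula: (P1 IMPLIES P3) over P1, P2, P3, P4 (16 rows)
Evaluate each row (bits = P1,P2,P3,P4, MSB first):
  row 0 [0000]: (0 IMPLIES 0) -> 1
  row 1 [0001]: (0 IMPLIES 0) -> 1
  row 2 [0010]: (0 IMPLIES 1) -> 1
  row 3 [0011]: (0 IMPLIES 1) -> 1
  row 4 [0100]: (0 IMPLIES 0) -> 1
  row 5 [0101]: (0 IMPLIES 0) -> 1
  row 6 [0110]: (0 IMPLIES 1) -> 1
  row 7 [0111]: (0 IMPLIES 1) -> 1
  row 8 [1000]: (1 IMPLIES 0) -> 0
  row 9 [1001]: (1 IMPLIES 0) -> 0
  row 10 [1010]: (1 IMPLIES 1) -> 1
  row 11 [1011]: (1 IMPLIES 1) -> 1
  row 12 [1100]: (1 IMPLIES 0) -> 0
  row 13 [1101]: (1 IMPLIES 0) -> 0
  row 14 [1110]: (1 IMPLIES 1) -> 1
  row 15 [1111]: (1 IMPLIES 1) -> 1
Full result column, 4 rows per line (P1,P2 fixed per line; P3,P4 runs 00..11 left to right):
  rows 0-3 [P1,P2=00]: 1111  = hex F
  rows 4-7 [P1,P2=01]: 1111  = hex F
  rows 8-11 [P1,P2=10]: 0011  = hex 3
  rows 12-15 [P1,P2=11]: 0011  = hex 3
Output column (row 0 .. row 15) = 1111111100110011
Output column grouped in 4s = 1111 1111 0011 0011 = 0xFF33
Convert to decimal digit by digit (value = value*16 + digit):
  F -> 15
  15*16 + 15 (F) = 255
  255*16 + 3 = 4083
  4083*16 + 3 = 65331
Decimal = 65331

65331


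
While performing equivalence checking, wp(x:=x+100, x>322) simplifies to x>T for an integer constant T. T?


Formula: wp(x:=E, P) = P[E/x] (substitute E for x in postcondition)
Step 1: Postcondition: x>322
Step 2: Substitute x+100 for x: x+100>322
Step 3: Solve for x: x > 322-100 = 222

222


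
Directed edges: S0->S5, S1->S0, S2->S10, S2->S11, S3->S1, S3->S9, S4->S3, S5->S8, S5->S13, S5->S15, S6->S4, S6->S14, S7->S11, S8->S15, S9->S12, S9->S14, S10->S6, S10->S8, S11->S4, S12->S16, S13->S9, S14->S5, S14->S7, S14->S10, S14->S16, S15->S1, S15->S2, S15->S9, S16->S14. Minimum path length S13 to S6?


BFS layer-by-layer from S13:
  dist 0: {S13}
  dist 1: {S9}
  dist 2: {S12, S14}
  dist 3: {S5, S7, S10, S16}
  dist 4: {S6, S8, S11, S15}
  -> S6 reached at distance 4
Shortest path length = 4

4


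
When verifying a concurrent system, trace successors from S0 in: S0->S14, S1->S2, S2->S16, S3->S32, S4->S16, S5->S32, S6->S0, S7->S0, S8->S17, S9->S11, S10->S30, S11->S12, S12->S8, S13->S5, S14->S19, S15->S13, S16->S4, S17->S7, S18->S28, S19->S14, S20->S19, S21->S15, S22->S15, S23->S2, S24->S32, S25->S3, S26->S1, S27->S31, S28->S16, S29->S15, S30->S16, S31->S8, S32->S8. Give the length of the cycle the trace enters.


Trace from S0 until a state repeats:
  S0 -> S14 -> S19 -> S14
S14 first seen at step 1, revisited at step 3.
Cycle length = 3 - 1 = 2

2


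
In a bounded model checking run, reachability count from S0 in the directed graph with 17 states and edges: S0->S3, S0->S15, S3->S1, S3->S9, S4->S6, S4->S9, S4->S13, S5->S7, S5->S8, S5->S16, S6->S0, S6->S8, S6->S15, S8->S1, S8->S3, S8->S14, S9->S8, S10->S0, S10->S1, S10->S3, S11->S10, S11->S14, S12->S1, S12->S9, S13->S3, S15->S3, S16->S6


BFS from S0:
  layer 0: {S0}
  layer 1: {S3, S15}
  layer 2: {S1, S9}
  layer 3: {S8}
  layer 4: {S14}
Reachable set: {S0, S1, S3, S8, S9, S14, S15}
Count = 7

7


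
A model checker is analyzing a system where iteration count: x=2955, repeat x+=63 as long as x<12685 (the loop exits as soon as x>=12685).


Step 1: x goes from 2955 toward 12685 by 63; the body runs while x<12685, so iterations = ceil((bound-start)/step)
Step 2: Distance=9730
Step 3: ceil(9730/63)=155

155


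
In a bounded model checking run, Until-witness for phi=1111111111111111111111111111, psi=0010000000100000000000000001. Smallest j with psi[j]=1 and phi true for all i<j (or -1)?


(phi U psi) at 0: need smallest j with psi[j]=1 and phi[i]=1 for all i in [0,j).
Scan from step 0:
  step 0: phi=1, psi=0 -> continue
  step 1: phi=1, psi=0 -> continue
  step 2: psi=1 and phi held for [0,2) -> witness found
Witness step = 2

2


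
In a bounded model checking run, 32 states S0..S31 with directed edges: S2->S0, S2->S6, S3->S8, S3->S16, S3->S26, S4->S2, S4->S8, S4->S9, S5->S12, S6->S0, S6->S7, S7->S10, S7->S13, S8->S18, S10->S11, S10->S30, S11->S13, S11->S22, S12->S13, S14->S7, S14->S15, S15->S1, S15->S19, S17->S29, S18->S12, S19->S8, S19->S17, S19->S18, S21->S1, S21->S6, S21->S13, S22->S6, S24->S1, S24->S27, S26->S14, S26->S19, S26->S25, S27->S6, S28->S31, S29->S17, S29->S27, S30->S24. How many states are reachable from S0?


BFS from S0:
  layer 0: {S0}
Reachable set: {S0}
Count = 1

1


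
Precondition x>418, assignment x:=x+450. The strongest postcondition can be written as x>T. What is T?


Formula: sp(P, x:=E) = exists old_x. (x = E[old_x/x]) AND P[old_x/x] (old_x is the value of x before the assignment; eliminate old_x by solving x = E[old_x/x] for old_x)
Step 1: Precondition P: x>418, i.e. old_x > 418
Step 2: Assignment gives x = old_x + 450, so old_x = x - 450
Step 3: Substitute into P: x - 450 > 418
Step 4: Simplify: x > 418+450 = 868

868


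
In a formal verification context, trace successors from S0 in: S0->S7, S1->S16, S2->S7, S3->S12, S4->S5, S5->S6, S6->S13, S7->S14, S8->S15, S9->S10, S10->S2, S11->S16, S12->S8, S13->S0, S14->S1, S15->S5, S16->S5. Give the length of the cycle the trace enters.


Trace from S0 until a state repeats:
  S0 -> S7 -> S14 -> S1 -> S16 -> S5 -> S6 -> S13 -> S0
S0 first seen at step 0, revisited at step 8.
Cycle length = 8 - 0 = 8

8


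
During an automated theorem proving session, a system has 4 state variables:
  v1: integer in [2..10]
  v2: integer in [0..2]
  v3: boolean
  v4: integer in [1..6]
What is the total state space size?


State space = product of domain sizes of all variables.
Domain sizes:
  v1 (integer in [2..10]): 9
  v2 (integer in [0..2]): 3
  v3 (boolean): 2
  v4 (integer in [1..6]): 6
Product = 9 * 3 * 2 * 6 = 324

324


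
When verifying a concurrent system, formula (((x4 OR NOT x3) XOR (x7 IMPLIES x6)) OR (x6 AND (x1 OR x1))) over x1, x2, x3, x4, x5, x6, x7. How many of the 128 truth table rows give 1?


Formula: (((x4 OR NOT x3) XOR (x7 IMPLIES x6)) OR (x6 AND (x1 OR x1))) over 7 vars (128 rows)
Evaluate each row (x1, x2, x3, x4, x5, x6, x7 as bits, MSB first):
  row 0 [0000000]: (((0 OR NOT 0) XOR (0 IMPLIES 0)) OR (0 AND (0 OR 0))) -> 0
  row 1 [0000001]: (((0 OR NOT 0) XOR (1 IMPLIES 0)) OR (0 AND (0 OR 0))) -> 1
  row 2 [0000010]: (((0 OR NOT 0) XOR (0 IMPLIES 1)) OR (1 AND (0 OR 0))) -> 0
  row 3 [0000011]: (((0 OR NOT 0) XOR (1 IMPLIES 1)) OR (1 AND (0 OR 0))) -> 0
  row 4 [0000100]: (((0 OR NOT 0) XOR (0 IMPLIES 0)) OR (0 AND (0 OR 0))) -> 0
  (every remaining row is evaluated the same way; all 128 results are listed next)
Full result column, 8 rows per line (x1,x2,x3,x4 fixed per line; x5,x6,x7 runs 000..111 left to right):
  rows 0-7 [x1,x2,x3,x4=0000]: 01000100  (ones: 2)
  rows 8-15 [x1,x2,x3,x4=0001]: 01000100  (ones: 2)
  rows 16-23 [x1,x2,x3,x4=0010]: 10111011  (ones: 6)
  rows 24-31 [x1,x2,x3,x4=0011]: 01000100  (ones: 2)
  rows 32-39 [x1,x2,x3,x4=0100]: 01000100  (ones: 2)
  rows 40-47 [x1,x2,x3,x4=0101]: 01000100  (ones: 2)
  rows 48-55 [x1,x2,x3,x4=0110]: 10111011  (ones: 6)
  rows 56-63 [x1,x2,x3,x4=0111]: 01000100  (ones: 2)
  rows 64-71 [x1,x2,x3,x4=1000]: 01110111  (ones: 6)
  rows 72-79 [x1,x2,x3,x4=1001]: 01110111  (ones: 6)
  rows 80-87 [x1,x2,x3,x4=1010]: 10111011  (ones: 6)
  rows 88-95 [x1,x2,x3,x4=1011]: 01110111  (ones: 6)
  rows 96-103 [x1,x2,x3,x4=1100]: 01110111  (ones: 6)
  rows 104-111 [x1,x2,x3,x4=1101]: 01110111  (ones: 6)
  rows 112-119 [x1,x2,x3,x4=1110]: 10111011  (ones: 6)
  rows 120-127 [x1,x2,x3,x4=1111]: 01110111  (ones: 6)
Count of 1-rows = 2+2+6+2+2+2+6+2+6+6+6+6+6+6+6+6 = 72

72


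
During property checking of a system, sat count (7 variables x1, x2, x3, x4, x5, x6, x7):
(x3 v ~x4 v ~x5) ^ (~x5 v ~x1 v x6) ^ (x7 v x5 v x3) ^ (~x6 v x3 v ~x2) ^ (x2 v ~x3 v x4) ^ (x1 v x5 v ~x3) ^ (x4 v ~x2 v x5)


CNF with 7 clauses over 7 vars (128 assignments).
An assignment satisfies CNF iff every clause has >=1 true literal.
Check each row (bits = x1,x2,x3,x4,x5,x6,x7; clause T/F shown):
  row 0 [0000000]: clauses=TTFTTTT -> 0
  row 1 [0000001]: clauses=TTTTTTT -> 1
  row 2 [0000010]: clauses=TTFTTTT -> 0
  row 3 [0000011]: clauses=TTTTTTT -> 1
  row 4 [0000100]: clauses=TTTTTTT -> 1
  (every remaining row is evaluated the same way; all 128 results are listed next)
Full result column, 8 rows per line (x1,x2,x3,x4 fixed per line; x5,x6,x7 runs 000..111 left to right):
  rows 0-7 [x1,x2,x3,x4=0000]: 01011111  (ones: 6)
  rows 8-15 [x1,x2,x3,x4=0001]: 01010000  (ones: 2)
  rows 16-23 [x1,x2,x3,x4=0010]: 00000000  (ones: 0)
  rows 24-31 [x1,x2,x3,x4=0011]: 00001111  (ones: 4)
  rows 32-39 [x1,x2,x3,x4=0100]: 00001100  (ones: 2)
  rows 40-47 [x1,x2,x3,x4=0101]: 01000000  (ones: 1)
  rows 48-55 [x1,x2,x3,x4=0110]: 00001111  (ones: 4)
  rows 56-63 [x1,x2,x3,x4=0111]: 00001111  (ones: 4)
  rows 64-71 [x1,x2,x3,x4=1000]: 01010011  (ones: 4)
  rows 72-79 [x1,x2,x3,x4=1001]: 01010000  (ones: 2)
  rows 80-87 [x1,x2,x3,x4=1010]: 00000000  (ones: 0)
  rows 88-95 [x1,x2,x3,x4=1011]: 11110011  (ones: 6)
  rows 96-103 [x1,x2,x3,x4=1100]: 00000000  (ones: 0)
  rows 104-111 [x1,x2,x3,x4=1101]: 01000000  (ones: 1)
  rows 112-119 [x1,x2,x3,x4=1110]: 00000011  (ones: 2)
  rows 120-127 [x1,x2,x3,x4=1111]: 11110011  (ones: 6)
Satisfying assignments = 6+2+0+4+2+1+4+4+4+2+0+6+0+1+2+6 = 44

44


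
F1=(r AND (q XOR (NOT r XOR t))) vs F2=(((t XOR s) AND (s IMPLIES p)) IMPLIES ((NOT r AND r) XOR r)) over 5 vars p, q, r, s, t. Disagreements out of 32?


F1 = (r AND (q XOR (NOT r XOR t)))
F2 = (((t XOR s) AND (s IMPLIES p)) IMPLIES ((NOT r AND r) XOR r))
Evaluate both on each of 32 rows (bits = p,q,r,s,t):
  row 0 [00000]: F1=0 F2=1 (differ) -> 1
  row 1 [00001]: F1=0 F2=0 -> 0
  row 2 [00010]: F1=0 F2=1 (differ) -> 1
  row 3 [00011]: F1=0 F2=1 (differ) -> 1
  row 4 [00100]: F1=0 F2=1 (differ) -> 1
  row 5 [00101]: F1=1 F2=1 -> 0
  row 6 [00110]: F1=0 F2=1 (differ) -> 1
  row 7 [00111]: F1=1 F2=1 -> 0
  row 8 [01000]: F1=0 F2=1 (differ) -> 1
  row 9 [01001]: F1=0 F2=0 -> 0
  row 10 [01010]: F1=0 F2=1 (differ) -> 1
  row 11 [01011]: F1=0 F2=1 (differ) -> 1
  row 12 [01100]: F1=1 F2=1 -> 0
  row 13 [01101]: F1=0 F2=1 (differ) -> 1
  row 14 [01110]: F1=1 F2=1 -> 0
  row 15 [01111]: F1=0 F2=1 (differ) -> 1
  row 16 [10000]: F1=0 F2=1 (differ) -> 1
  row 17 [10001]: F1=0 F2=0 -> 0
  row 18 [10010]: F1=0 F2=0 -> 0
  row 19 [10011]: F1=0 F2=1 (differ) -> 1
  row 20 [10100]: F1=0 F2=1 (differ) -> 1
  row 21 [10101]: F1=1 F2=1 -> 0
  row 22 [10110]: F1=0 F2=1 (differ) -> 1
  row 23 [10111]: F1=1 F2=1 -> 0
  row 24 [11000]: F1=0 F2=1 (differ) -> 1
  row 25 [11001]: F1=0 F2=0 -> 0
  row 26 [11010]: F1=0 F2=0 -> 0
  row 27 [11011]: F1=0 F2=1 (differ) -> 1
  row 28 [11100]: F1=1 F2=1 -> 0
  row 29 [11101]: F1=0 F2=1 (differ) -> 1
  row 30 [11110]: F1=1 F2=1 -> 0
  row 31 [11111]: F1=0 F2=1 (differ) -> 1
Full result column, 8 rows per line (p,q fixed per line; r,s,t runs 000..111 left to right):
  rows 0-7 [p,q=00]: 10111010  (ones: 5)
  rows 8-15 [p,q=01]: 10110101  (ones: 5)
  rows 16-23 [p,q=10]: 10011010  (ones: 4)
  rows 24-31 [p,q=11]: 10010101  (ones: 4)
Disagreements = 5+5+4+4 = 18

18
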